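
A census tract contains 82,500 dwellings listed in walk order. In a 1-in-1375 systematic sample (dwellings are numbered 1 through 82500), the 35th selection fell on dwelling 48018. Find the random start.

1268

k = 1375
r = 48018 − (35−1)×1375 = 48018 − 46750 = 1268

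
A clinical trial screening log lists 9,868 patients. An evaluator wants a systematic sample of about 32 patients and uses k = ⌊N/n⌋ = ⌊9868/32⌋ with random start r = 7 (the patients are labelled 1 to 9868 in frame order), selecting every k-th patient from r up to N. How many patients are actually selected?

k = ⌊9868/32⌋ = 308
Achieved size = ⌊(9868 − 7)/308⌋ + 1 = ⌊9861/308⌋ + 1 = 32 + 1 = 33
(last selection: 7 + 32×308 = 9863 ≤ 9868; next would be 10171 > 9868)

33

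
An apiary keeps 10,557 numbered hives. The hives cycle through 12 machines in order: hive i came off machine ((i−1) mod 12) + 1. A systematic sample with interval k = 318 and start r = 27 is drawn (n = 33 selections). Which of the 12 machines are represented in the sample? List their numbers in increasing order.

Consecutive selections differ by k = 318, so their machine numbers differ by 318 mod 12 = 6.
gcd(318, 12) = 6, so the sample visits 12/6 = 2 distinct residues mod 12.
Start 27 is machine 3; the machines hit are 3, 9.

3, 9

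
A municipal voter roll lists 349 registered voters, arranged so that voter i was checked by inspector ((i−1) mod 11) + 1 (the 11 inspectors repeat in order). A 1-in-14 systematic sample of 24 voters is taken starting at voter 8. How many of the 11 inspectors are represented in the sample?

Consecutive selections differ by k = 14, so their inspector numbers differ by 14 mod 11 = 3.
gcd(14, 11) = 1, so the sample visits 11/1 = 11 distinct residues mod 11.
Start 8 is inspector 8; the inspectors hit are 1, 2, 3, 4, 5, 6, 7, 8, 9, 10, 11.

11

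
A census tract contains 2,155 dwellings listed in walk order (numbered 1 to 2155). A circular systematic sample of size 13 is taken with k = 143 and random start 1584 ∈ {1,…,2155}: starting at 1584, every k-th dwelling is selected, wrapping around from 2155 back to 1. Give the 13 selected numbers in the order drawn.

Selection 1: 1584
Selection 2: 1584 + 143 = 1727
Selection 3: 1727 + 143 = 1870
Selection 4: 1870 + 143 = 2013
Selection 5: 2013 + 143 = 2156 → 2156 − 2155 = 1
Selection 6: 1 + 143 = 144
Selection 7: 144 + 143 = 287
Selection 8: 287 + 143 = 430
Selection 9: 430 + 143 = 573
Selection 10: 573 + 143 = 716
Selection 11: 716 + 143 = 859
Selection 12: 859 + 143 = 1002
Selection 13: 1002 + 143 = 1145

1584, 1727, 1870, 2013, 1, 144, 287, 430, 573, 716, 859, 1002, 1145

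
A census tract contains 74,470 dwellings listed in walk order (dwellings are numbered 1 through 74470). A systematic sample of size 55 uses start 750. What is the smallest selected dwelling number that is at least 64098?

k = 74470/55 = 1354
Steps past start: ⌈(64098 − 750)/1354⌉ = ⌈63348/1354⌉ = 47
Selected dwelling: 750 + 47×1354 = 64388

64388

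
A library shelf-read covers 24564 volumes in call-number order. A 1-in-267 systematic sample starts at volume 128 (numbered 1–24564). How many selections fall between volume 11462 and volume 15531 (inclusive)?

15

k = 267
First selection ≥ 11462: 128 + ⌈(11462−128)/267⌉·267 = 128 + 43×267 = 11609
Last selection ≤ 15531: 128 + ⌊(15531−128)/267⌋·267 = 128 + 57×267 = 15347
Count = 57 − 43 + 1 = 15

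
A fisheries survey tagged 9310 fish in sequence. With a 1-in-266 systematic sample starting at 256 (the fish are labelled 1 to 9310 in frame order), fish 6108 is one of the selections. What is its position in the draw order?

23

k = 266
position = (6108 − 256)/266 + 1 = 5852/266 + 1 = 22 + 1 = 23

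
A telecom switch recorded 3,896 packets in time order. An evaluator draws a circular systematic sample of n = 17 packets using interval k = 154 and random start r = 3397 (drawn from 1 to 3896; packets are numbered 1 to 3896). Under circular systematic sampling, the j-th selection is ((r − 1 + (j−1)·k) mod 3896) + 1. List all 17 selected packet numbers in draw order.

3397, 3551, 3705, 3859, 117, 271, 425, 579, 733, 887, 1041, 1195, 1349, 1503, 1657, 1811, 1965

Selection 1: 3397
Selection 2: 3397 + 154 = 3551
Selection 3: 3551 + 154 = 3705
Selection 4: 3705 + 154 = 3859
Selection 5: 3859 + 154 = 4013 → 4013 − 3896 = 117
Selection 6: 117 + 154 = 271
Selection 7: 271 + 154 = 425
Selection 8: 425 + 154 = 579
Selection 9: 579 + 154 = 733
Selection 10: 733 + 154 = 887
Selection 11: 887 + 154 = 1041
Selection 12: 1041 + 154 = 1195
Selection 13: 1195 + 154 = 1349
Selection 14: 1349 + 154 = 1503
Selection 15: 1503 + 154 = 1657
Selection 16: 1657 + 154 = 1811
Selection 17: 1811 + 154 = 1965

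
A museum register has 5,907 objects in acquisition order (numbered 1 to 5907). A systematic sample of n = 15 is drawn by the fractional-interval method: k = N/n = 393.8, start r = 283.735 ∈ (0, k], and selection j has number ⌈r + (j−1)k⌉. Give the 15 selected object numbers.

j=1: r + 0k = 283.735 → ⌈·⌉ = 284
j=2: r + 1k = 677.535 → ⌈·⌉ = 678
j=3: r + 2k = 1071.335 → ⌈·⌉ = 1072
j=4: r + 3k = 1465.135 → ⌈·⌉ = 1466
j=5: r + 4k = 1858.935 → ⌈·⌉ = 1859
j=6: r + 5k = 2252.735 → ⌈·⌉ = 2253
j=7: r + 6k = 2646.535 → ⌈·⌉ = 2647
j=8: r + 7k = 3040.335 → ⌈·⌉ = 3041
j=9: r + 8k = 3434.135 → ⌈·⌉ = 3435
j=10: r + 9k = 3827.935 → ⌈·⌉ = 3828
j=11: r + 10k = 4221.735 → ⌈·⌉ = 4222
j=12: r + 11k = 4615.535 → ⌈·⌉ = 4616
j=13: r + 12k = 5009.335 → ⌈·⌉ = 5010
j=14: r + 13k = 5403.135 → ⌈·⌉ = 5404
j=15: r + 14k = 5796.935 → ⌈·⌉ = 5797

284, 678, 1072, 1466, 1859, 2253, 2647, 3041, 3435, 3828, 4222, 4616, 5010, 5404, 5797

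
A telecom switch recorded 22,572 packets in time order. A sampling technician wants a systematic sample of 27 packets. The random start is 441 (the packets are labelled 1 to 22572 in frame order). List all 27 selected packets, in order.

441, 1277, 2113, 2949, 3785, 4621, 5457, 6293, 7129, 7965, 8801, 9637, 10473, 11309, 12145, 12981, 13817, 14653, 15489, 16325, 17161, 17997, 18833, 19669, 20505, 21341, 22177

k = N/n = 22572/27 = 836
packet 1: 441
packet 2: 441 + 836 = 1277
packet 3: 1277 + 836 = 2113
packet 4: 2113 + 836 = 2949
packet 5: 2949 + 836 = 3785
packet 6: 3785 + 836 = 4621
packet 7: 4621 + 836 = 5457
packet 8: 5457 + 836 = 6293
packet 9: 6293 + 836 = 7129
packet 10: 7129 + 836 = 7965
packet 11: 7965 + 836 = 8801
packet 12: 8801 + 836 = 9637
packet 13: 9637 + 836 = 10473
packet 14: 10473 + 836 = 11309
packet 15: 11309 + 836 = 12145
packet 16: 12145 + 836 = 12981
packet 17: 12981 + 836 = 13817
packet 18: 13817 + 836 = 14653
packet 19: 14653 + 836 = 15489
packet 20: 15489 + 836 = 16325
packet 21: 16325 + 836 = 17161
packet 22: 17161 + 836 = 17997
packet 23: 17997 + 836 = 18833
packet 24: 18833 + 836 = 19669
packet 25: 19669 + 836 = 20505
packet 26: 20505 + 836 = 21341
packet 27: 21341 + 836 = 22177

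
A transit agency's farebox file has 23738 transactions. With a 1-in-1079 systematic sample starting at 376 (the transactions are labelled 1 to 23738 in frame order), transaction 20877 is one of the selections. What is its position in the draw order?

20

k = 1079
position = (20877 − 376)/1079 + 1 = 20501/1079 + 1 = 19 + 1 = 20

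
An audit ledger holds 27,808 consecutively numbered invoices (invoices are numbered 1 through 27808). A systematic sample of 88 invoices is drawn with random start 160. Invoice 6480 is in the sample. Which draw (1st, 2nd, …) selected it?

k = 27808/88 = 316
position = (6480 − 160)/316 + 1 = 6320/316 + 1 = 20 + 1 = 21

21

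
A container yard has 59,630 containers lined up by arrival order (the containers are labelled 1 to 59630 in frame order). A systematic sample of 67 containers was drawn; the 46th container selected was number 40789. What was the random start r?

k = 59630/67 = 890
r = 40789 − (46−1)×890 = 40789 − 40050 = 739

739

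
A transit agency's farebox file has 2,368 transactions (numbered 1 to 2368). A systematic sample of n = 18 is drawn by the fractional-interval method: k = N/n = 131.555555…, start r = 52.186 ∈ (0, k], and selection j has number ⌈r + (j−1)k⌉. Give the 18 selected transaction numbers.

53, 184, 316, 447, 579, 710, 842, 974, 1105, 1237, 1368, 1500, 1631, 1763, 1894, 2026, 2158, 2289

j=1: r + 0k = 52.186 → ⌈·⌉ = 53
j=2: r + 1k = 183.741555… → ⌈·⌉ = 184
j=3: r + 2k = 315.297111… → ⌈·⌉ = 316
j=4: r + 3k = 446.852666… → ⌈·⌉ = 447
j=5: r + 4k = 578.408222… → ⌈·⌉ = 579
j=6: r + 5k = 709.963777… → ⌈·⌉ = 710
j=7: r + 6k = 841.519333… → ⌈·⌉ = 842
j=8: r + 7k = 973.074888… → ⌈·⌉ = 974
j=9: r + 8k = 1104.630444… → ⌈·⌉ = 1105
j=10: r + 9k = 1236.186 → ⌈·⌉ = 1237
j=11: r + 10k = 1367.741555… → ⌈·⌉ = 1368
j=12: r + 11k = 1499.297111… → ⌈·⌉ = 1500
j=13: r + 12k = 1630.852666… → ⌈·⌉ = 1631
j=14: r + 13k = 1762.408222… → ⌈·⌉ = 1763
j=15: r + 14k = 1893.963777… → ⌈·⌉ = 1894
j=16: r + 15k = 2025.519333… → ⌈·⌉ = 2026
j=17: r + 16k = 2157.074888… → ⌈·⌉ = 2158
j=18: r + 17k = 2288.630444… → ⌈·⌉ = 2289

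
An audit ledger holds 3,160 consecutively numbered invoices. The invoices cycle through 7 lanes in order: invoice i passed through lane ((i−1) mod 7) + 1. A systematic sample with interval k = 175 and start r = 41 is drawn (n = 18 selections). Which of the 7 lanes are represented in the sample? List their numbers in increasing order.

Consecutive selections differ by k = 175, so their lane numbers differ by 175 mod 7 = 0.
gcd(175, 7) = 7, so the sample visits 7/7 = 1 distinct residues mod 7.
Start 41 is lane 6; the lanes hit are 6.

6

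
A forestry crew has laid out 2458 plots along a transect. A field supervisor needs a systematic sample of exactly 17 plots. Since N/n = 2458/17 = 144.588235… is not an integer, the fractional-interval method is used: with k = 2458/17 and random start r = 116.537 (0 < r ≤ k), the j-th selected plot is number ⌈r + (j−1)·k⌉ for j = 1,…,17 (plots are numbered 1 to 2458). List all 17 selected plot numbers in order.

117, 262, 406, 551, 695, 840, 985, 1129, 1274, 1418, 1563, 1708, 1852, 1997, 2141, 2286, 2430

j=1: r + 0k = 116.537 → ⌈·⌉ = 117
j=2: r + 1k = 261.125235… → ⌈·⌉ = 262
j=3: r + 2k = 405.713470… → ⌈·⌉ = 406
j=4: r + 3k = 550.301705… → ⌈·⌉ = 551
j=5: r + 4k = 694.889941… → ⌈·⌉ = 695
j=6: r + 5k = 839.478176… → ⌈·⌉ = 840
j=7: r + 6k = 984.066411… → ⌈·⌉ = 985
j=8: r + 7k = 1128.654647… → ⌈·⌉ = 1129
j=9: r + 8k = 1273.242882… → ⌈·⌉ = 1274
j=10: r + 9k = 1417.831117… → ⌈·⌉ = 1418
j=11: r + 10k = 1562.419352… → ⌈·⌉ = 1563
j=12: r + 11k = 1707.007588… → ⌈·⌉ = 1708
j=13: r + 12k = 1851.595823… → ⌈·⌉ = 1852
j=14: r + 13k = 1996.184058… → ⌈·⌉ = 1997
j=15: r + 14k = 2140.772294… → ⌈·⌉ = 2141
j=16: r + 15k = 2285.360529… → ⌈·⌉ = 2286
j=17: r + 16k = 2429.948764… → ⌈·⌉ = 2430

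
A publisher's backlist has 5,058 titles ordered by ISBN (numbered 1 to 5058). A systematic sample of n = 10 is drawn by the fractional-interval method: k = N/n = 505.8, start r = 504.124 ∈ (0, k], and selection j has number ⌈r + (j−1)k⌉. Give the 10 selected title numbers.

j=1: r + 0k = 504.124 → ⌈·⌉ = 505
j=2: r + 1k = 1009.924 → ⌈·⌉ = 1010
j=3: r + 2k = 1515.724 → ⌈·⌉ = 1516
j=4: r + 3k = 2021.524 → ⌈·⌉ = 2022
j=5: r + 4k = 2527.324 → ⌈·⌉ = 2528
j=6: r + 5k = 3033.124 → ⌈·⌉ = 3034
j=7: r + 6k = 3538.924 → ⌈·⌉ = 3539
j=8: r + 7k = 4044.724 → ⌈·⌉ = 4045
j=9: r + 8k = 4550.524 → ⌈·⌉ = 4551
j=10: r + 9k = 5056.324 → ⌈·⌉ = 5057

505, 1010, 1516, 2022, 2528, 3034, 3539, 4045, 4551, 5057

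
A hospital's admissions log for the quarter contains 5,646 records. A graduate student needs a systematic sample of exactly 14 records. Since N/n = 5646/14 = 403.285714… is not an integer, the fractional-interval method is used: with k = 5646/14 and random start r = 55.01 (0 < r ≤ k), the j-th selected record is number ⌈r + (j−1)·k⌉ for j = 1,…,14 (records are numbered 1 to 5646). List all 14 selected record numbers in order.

56, 459, 862, 1265, 1669, 2072, 2475, 2879, 3282, 3685, 4088, 4492, 4895, 5298

j=1: r + 0k = 55.01 → ⌈·⌉ = 56
j=2: r + 1k = 458.295714… → ⌈·⌉ = 459
j=3: r + 2k = 861.581428… → ⌈·⌉ = 862
j=4: r + 3k = 1264.867142… → ⌈·⌉ = 1265
j=5: r + 4k = 1668.152857… → ⌈·⌉ = 1669
j=6: r + 5k = 2071.438571… → ⌈·⌉ = 2072
j=7: r + 6k = 2474.724285… → ⌈·⌉ = 2475
j=8: r + 7k = 2878.01 → ⌈·⌉ = 2879
j=9: r + 8k = 3281.295714… → ⌈·⌉ = 3282
j=10: r + 9k = 3684.581428… → ⌈·⌉ = 3685
j=11: r + 10k = 4087.867142… → ⌈·⌉ = 4088
j=12: r + 11k = 4491.152857… → ⌈·⌉ = 4492
j=13: r + 12k = 4894.438571… → ⌈·⌉ = 4895
j=14: r + 13k = 5297.724285… → ⌈·⌉ = 5298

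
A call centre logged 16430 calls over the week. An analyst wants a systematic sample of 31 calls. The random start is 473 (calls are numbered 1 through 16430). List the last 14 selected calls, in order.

9483, 10013, 10543, 11073, 11603, 12133, 12663, 13193, 13723, 14253, 14783, 15313, 15843, 16373

k = N/n = 16430/31 = 530
18th selection = 473 + 17×530 = 9483
19th: 9483 + 530 = 10013
20th: 10013 + 530 = 10543
21st: 10543 + 530 = 11073
22nd: 11073 + 530 = 11603
23rd: 11603 + 530 = 12133
24th: 12133 + 530 = 12663
25th: 12663 + 530 = 13193
26th: 13193 + 530 = 13723
27th: 13723 + 530 = 14253
28th: 14253 + 530 = 14783
29th: 14783 + 530 = 15313
30th: 15313 + 530 = 15843
31st: 15843 + 530 = 16373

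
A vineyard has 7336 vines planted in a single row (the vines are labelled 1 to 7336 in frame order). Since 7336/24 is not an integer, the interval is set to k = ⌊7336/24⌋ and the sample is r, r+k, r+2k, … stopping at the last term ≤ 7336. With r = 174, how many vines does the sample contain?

24

k = ⌊7336/24⌋ = 305
Achieved size = ⌊(7336 − 174)/305⌋ + 1 = ⌊7162/305⌋ + 1 = 23 + 1 = 24
(last selection: 174 + 23×305 = 7189 ≤ 7336; next would be 7494 > 7336)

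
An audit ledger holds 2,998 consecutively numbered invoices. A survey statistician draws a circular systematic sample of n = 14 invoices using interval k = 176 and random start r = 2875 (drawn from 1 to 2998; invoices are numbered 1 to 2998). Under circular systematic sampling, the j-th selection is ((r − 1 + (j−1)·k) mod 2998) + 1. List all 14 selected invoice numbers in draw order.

Selection 1: 2875
Selection 2: 2875 + 176 = 3051 → 3051 − 2998 = 53
Selection 3: 53 + 176 = 229
Selection 4: 229 + 176 = 405
Selection 5: 405 + 176 = 581
Selection 6: 581 + 176 = 757
Selection 7: 757 + 176 = 933
Selection 8: 933 + 176 = 1109
Selection 9: 1109 + 176 = 1285
Selection 10: 1285 + 176 = 1461
Selection 11: 1461 + 176 = 1637
Selection 12: 1637 + 176 = 1813
Selection 13: 1813 + 176 = 1989
Selection 14: 1989 + 176 = 2165

2875, 53, 229, 405, 581, 757, 933, 1109, 1285, 1461, 1637, 1813, 1989, 2165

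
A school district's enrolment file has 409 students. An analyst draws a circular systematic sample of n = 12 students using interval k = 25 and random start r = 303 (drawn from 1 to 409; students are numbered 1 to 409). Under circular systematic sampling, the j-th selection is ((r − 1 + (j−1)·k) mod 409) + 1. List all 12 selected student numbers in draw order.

Selection 1: 303
Selection 2: 303 + 25 = 328
Selection 3: 328 + 25 = 353
Selection 4: 353 + 25 = 378
Selection 5: 378 + 25 = 403
Selection 6: 403 + 25 = 428 → 428 − 409 = 19
Selection 7: 19 + 25 = 44
Selection 8: 44 + 25 = 69
Selection 9: 69 + 25 = 94
Selection 10: 94 + 25 = 119
Selection 11: 119 + 25 = 144
Selection 12: 144 + 25 = 169

303, 328, 353, 378, 403, 19, 44, 69, 94, 119, 144, 169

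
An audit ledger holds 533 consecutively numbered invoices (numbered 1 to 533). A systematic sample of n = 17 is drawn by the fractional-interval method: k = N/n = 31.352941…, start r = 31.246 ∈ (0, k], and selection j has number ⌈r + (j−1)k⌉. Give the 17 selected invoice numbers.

32, 63, 94, 126, 157, 189, 220, 251, 283, 314, 345, 377, 408, 439, 471, 502, 533

j=1: r + 0k = 31.246 → ⌈·⌉ = 32
j=2: r + 1k = 62.598941… → ⌈·⌉ = 63
j=3: r + 2k = 93.951882… → ⌈·⌉ = 94
j=4: r + 3k = 125.304823… → ⌈·⌉ = 126
j=5: r + 4k = 156.657764… → ⌈·⌉ = 157
j=6: r + 5k = 188.010705… → ⌈·⌉ = 189
j=7: r + 6k = 219.363647… → ⌈·⌉ = 220
j=8: r + 7k = 250.716588… → ⌈·⌉ = 251
j=9: r + 8k = 282.069529… → ⌈·⌉ = 283
j=10: r + 9k = 313.422470… → ⌈·⌉ = 314
j=11: r + 10k = 344.775411… → ⌈·⌉ = 345
j=12: r + 11k = 376.128352… → ⌈·⌉ = 377
j=13: r + 12k = 407.481294… → ⌈·⌉ = 408
j=14: r + 13k = 438.834235… → ⌈·⌉ = 439
j=15: r + 14k = 470.187176… → ⌈·⌉ = 471
j=16: r + 15k = 501.540117… → ⌈·⌉ = 502
j=17: r + 16k = 532.893058… → ⌈·⌉ = 533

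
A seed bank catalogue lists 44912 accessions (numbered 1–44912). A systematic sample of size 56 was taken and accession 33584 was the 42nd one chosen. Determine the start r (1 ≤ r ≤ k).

k = 44912/56 = 802
r = 33584 − (42−1)×802 = 33584 − 32882 = 702

702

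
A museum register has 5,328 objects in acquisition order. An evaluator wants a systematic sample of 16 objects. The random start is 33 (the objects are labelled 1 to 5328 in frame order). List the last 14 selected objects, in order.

k = N/n = 5328/16 = 333
3rd selection = 33 + 2×333 = 699
4th: 699 + 333 = 1032
5th: 1032 + 333 = 1365
6th: 1365 + 333 = 1698
7th: 1698 + 333 = 2031
8th: 2031 + 333 = 2364
9th: 2364 + 333 = 2697
10th: 2697 + 333 = 3030
11th: 3030 + 333 = 3363
12th: 3363 + 333 = 3696
13th: 3696 + 333 = 4029
14th: 4029 + 333 = 4362
15th: 4362 + 333 = 4695
16th: 4695 + 333 = 5028

699, 1032, 1365, 1698, 2031, 2364, 2697, 3030, 3363, 3696, 4029, 4362, 4695, 5028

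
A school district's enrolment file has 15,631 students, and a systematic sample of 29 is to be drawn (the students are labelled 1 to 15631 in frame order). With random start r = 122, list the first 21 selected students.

k = N/n = 15631/29 = 539
student 1: 122
student 2: 122 + 539 = 661
student 3: 661 + 539 = 1200
student 4: 1200 + 539 = 1739
student 5: 1739 + 539 = 2278
student 6: 2278 + 539 = 2817
student 7: 2817 + 539 = 3356
student 8: 3356 + 539 = 3895
student 9: 3895 + 539 = 4434
student 10: 4434 + 539 = 4973
student 11: 4973 + 539 = 5512
student 12: 5512 + 539 = 6051
student 13: 6051 + 539 = 6590
student 14: 6590 + 539 = 7129
student 15: 7129 + 539 = 7668
student 16: 7668 + 539 = 8207
student 17: 8207 + 539 = 8746
student 18: 8746 + 539 = 9285
student 19: 9285 + 539 = 9824
student 20: 9824 + 539 = 10363
student 21: 10363 + 539 = 10902

122, 661, 1200, 1739, 2278, 2817, 3356, 3895, 4434, 4973, 5512, 6051, 6590, 7129, 7668, 8207, 8746, 9285, 9824, 10363, 10902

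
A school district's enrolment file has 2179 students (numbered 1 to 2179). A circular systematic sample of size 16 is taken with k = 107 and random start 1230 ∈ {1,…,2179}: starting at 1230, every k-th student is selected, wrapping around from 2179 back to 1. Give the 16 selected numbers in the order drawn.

Selection 1: 1230
Selection 2: 1230 + 107 = 1337
Selection 3: 1337 + 107 = 1444
Selection 4: 1444 + 107 = 1551
Selection 5: 1551 + 107 = 1658
Selection 6: 1658 + 107 = 1765
Selection 7: 1765 + 107 = 1872
Selection 8: 1872 + 107 = 1979
Selection 9: 1979 + 107 = 2086
Selection 10: 2086 + 107 = 2193 → 2193 − 2179 = 14
Selection 11: 14 + 107 = 121
Selection 12: 121 + 107 = 228
Selection 13: 228 + 107 = 335
Selection 14: 335 + 107 = 442
Selection 15: 442 + 107 = 549
Selection 16: 549 + 107 = 656

1230, 1337, 1444, 1551, 1658, 1765, 1872, 1979, 2086, 14, 121, 228, 335, 442, 549, 656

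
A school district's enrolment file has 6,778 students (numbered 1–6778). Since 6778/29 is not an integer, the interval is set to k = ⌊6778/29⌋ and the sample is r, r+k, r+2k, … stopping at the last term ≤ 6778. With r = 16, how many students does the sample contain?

30

k = ⌊6778/29⌋ = 233
Achieved size = ⌊(6778 − 16)/233⌋ + 1 = ⌊6762/233⌋ + 1 = 29 + 1 = 30
(last selection: 16 + 29×233 = 6773 ≤ 6778; next would be 7006 > 6778)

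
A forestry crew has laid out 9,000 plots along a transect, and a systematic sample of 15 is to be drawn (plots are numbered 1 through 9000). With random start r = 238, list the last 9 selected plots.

k = N/n = 9000/15 = 600
7th selection = 238 + 6×600 = 3838
8th: 3838 + 600 = 4438
9th: 4438 + 600 = 5038
10th: 5038 + 600 = 5638
11th: 5638 + 600 = 6238
12th: 6238 + 600 = 6838
13th: 6838 + 600 = 7438
14th: 7438 + 600 = 8038
15th: 8038 + 600 = 8638

3838, 4438, 5038, 5638, 6238, 6838, 7438, 8038, 8638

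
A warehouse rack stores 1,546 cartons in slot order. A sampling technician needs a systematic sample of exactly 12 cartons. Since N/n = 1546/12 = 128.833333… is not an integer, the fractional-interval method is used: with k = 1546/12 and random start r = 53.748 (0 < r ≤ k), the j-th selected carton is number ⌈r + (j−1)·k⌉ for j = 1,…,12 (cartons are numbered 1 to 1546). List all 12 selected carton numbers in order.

j=1: r + 0k = 53.748 → ⌈·⌉ = 54
j=2: r + 1k = 182.581333… → ⌈·⌉ = 183
j=3: r + 2k = 311.414666… → ⌈·⌉ = 312
j=4: r + 3k = 440.248 → ⌈·⌉ = 441
j=5: r + 4k = 569.081333… → ⌈·⌉ = 570
j=6: r + 5k = 697.914666… → ⌈·⌉ = 698
j=7: r + 6k = 826.748 → ⌈·⌉ = 827
j=8: r + 7k = 955.581333… → ⌈·⌉ = 956
j=9: r + 8k = 1084.414666… → ⌈·⌉ = 1085
j=10: r + 9k = 1213.248 → ⌈·⌉ = 1214
j=11: r + 10k = 1342.081333… → ⌈·⌉ = 1343
j=12: r + 11k = 1470.914666… → ⌈·⌉ = 1471

54, 183, 312, 441, 570, 698, 827, 956, 1085, 1214, 1343, 1471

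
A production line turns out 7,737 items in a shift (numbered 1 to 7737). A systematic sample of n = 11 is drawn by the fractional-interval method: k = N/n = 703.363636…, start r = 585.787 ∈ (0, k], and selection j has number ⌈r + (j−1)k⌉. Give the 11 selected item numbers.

j=1: r + 0k = 585.787 → ⌈·⌉ = 586
j=2: r + 1k = 1289.150636… → ⌈·⌉ = 1290
j=3: r + 2k = 1992.514272… → ⌈·⌉ = 1993
j=4: r + 3k = 2695.877909… → ⌈·⌉ = 2696
j=5: r + 4k = 3399.241545… → ⌈·⌉ = 3400
j=6: r + 5k = 4102.605181… → ⌈·⌉ = 4103
j=7: r + 6k = 4805.968818… → ⌈·⌉ = 4806
j=8: r + 7k = 5509.332454… → ⌈·⌉ = 5510
j=9: r + 8k = 6212.696090… → ⌈·⌉ = 6213
j=10: r + 9k = 6916.059727… → ⌈·⌉ = 6917
j=11: r + 10k = 7619.423363… → ⌈·⌉ = 7620

586, 1290, 1993, 2696, 3400, 4103, 4806, 5510, 6213, 6917, 7620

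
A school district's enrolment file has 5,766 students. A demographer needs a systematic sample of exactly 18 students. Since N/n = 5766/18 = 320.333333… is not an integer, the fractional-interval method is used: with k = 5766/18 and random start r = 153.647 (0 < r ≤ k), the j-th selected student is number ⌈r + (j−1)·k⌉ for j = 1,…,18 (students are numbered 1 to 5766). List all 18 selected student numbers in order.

154, 474, 795, 1115, 1435, 1756, 2076, 2396, 2717, 3037, 3357, 3678, 3998, 4318, 4639, 4959, 5279, 5600

j=1: r + 0k = 153.647 → ⌈·⌉ = 154
j=2: r + 1k = 473.980333… → ⌈·⌉ = 474
j=3: r + 2k = 794.313666… → ⌈·⌉ = 795
j=4: r + 3k = 1114.647 → ⌈·⌉ = 1115
j=5: r + 4k = 1434.980333… → ⌈·⌉ = 1435
j=6: r + 5k = 1755.313666… → ⌈·⌉ = 1756
j=7: r + 6k = 2075.647 → ⌈·⌉ = 2076
j=8: r + 7k = 2395.980333… → ⌈·⌉ = 2396
j=9: r + 8k = 2716.313666… → ⌈·⌉ = 2717
j=10: r + 9k = 3036.647 → ⌈·⌉ = 3037
j=11: r + 10k = 3356.980333… → ⌈·⌉ = 3357
j=12: r + 11k = 3677.313666… → ⌈·⌉ = 3678
j=13: r + 12k = 3997.647 → ⌈·⌉ = 3998
j=14: r + 13k = 4317.980333… → ⌈·⌉ = 4318
j=15: r + 14k = 4638.313666… → ⌈·⌉ = 4639
j=16: r + 15k = 4958.647 → ⌈·⌉ = 4959
j=17: r + 16k = 5278.980333… → ⌈·⌉ = 5279
j=18: r + 17k = 5599.313666… → ⌈·⌉ = 5600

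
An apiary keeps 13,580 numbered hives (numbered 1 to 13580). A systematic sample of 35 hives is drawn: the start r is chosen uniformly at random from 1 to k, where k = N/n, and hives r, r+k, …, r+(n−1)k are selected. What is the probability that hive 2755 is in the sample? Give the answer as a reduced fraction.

1/388

k = 13580/35 = 388.
Hive 2755 is selected iff r ≡ 2755 (mod 388); exactly one such r in {1,…,388}.
Inclusion probability = 1/388.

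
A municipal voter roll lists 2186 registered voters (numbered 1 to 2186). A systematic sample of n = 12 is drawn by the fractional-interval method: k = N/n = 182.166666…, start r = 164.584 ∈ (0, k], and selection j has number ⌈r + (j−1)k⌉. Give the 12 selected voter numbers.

j=1: r + 0k = 164.584 → ⌈·⌉ = 165
j=2: r + 1k = 346.750666… → ⌈·⌉ = 347
j=3: r + 2k = 528.917333… → ⌈·⌉ = 529
j=4: r + 3k = 711.084 → ⌈·⌉ = 712
j=5: r + 4k = 893.250666… → ⌈·⌉ = 894
j=6: r + 5k = 1075.417333… → ⌈·⌉ = 1076
j=7: r + 6k = 1257.584 → ⌈·⌉ = 1258
j=8: r + 7k = 1439.750666… → ⌈·⌉ = 1440
j=9: r + 8k = 1621.917333… → ⌈·⌉ = 1622
j=10: r + 9k = 1804.084 → ⌈·⌉ = 1805
j=11: r + 10k = 1986.250666… → ⌈·⌉ = 1987
j=12: r + 11k = 2168.417333… → ⌈·⌉ = 2169

165, 347, 529, 712, 894, 1076, 1258, 1440, 1622, 1805, 1987, 2169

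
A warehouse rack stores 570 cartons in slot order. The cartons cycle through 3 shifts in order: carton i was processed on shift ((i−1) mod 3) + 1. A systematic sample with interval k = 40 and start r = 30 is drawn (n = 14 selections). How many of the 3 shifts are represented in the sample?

Consecutive selections differ by k = 40, so their shift numbers differ by 40 mod 3 = 1.
gcd(40, 3) = 1, so the sample visits 3/1 = 3 distinct residues mod 3.
Start 30 is shift 3; the shifts hit are 1, 2, 3.

3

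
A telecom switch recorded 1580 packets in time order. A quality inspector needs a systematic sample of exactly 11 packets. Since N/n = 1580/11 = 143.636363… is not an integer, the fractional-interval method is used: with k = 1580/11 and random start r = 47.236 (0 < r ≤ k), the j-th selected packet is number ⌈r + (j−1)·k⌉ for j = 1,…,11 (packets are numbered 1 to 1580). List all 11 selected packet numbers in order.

48, 191, 335, 479, 622, 766, 910, 1053, 1197, 1340, 1484

j=1: r + 0k = 47.236 → ⌈·⌉ = 48
j=2: r + 1k = 190.872363… → ⌈·⌉ = 191
j=3: r + 2k = 334.508727… → ⌈·⌉ = 335
j=4: r + 3k = 478.145090… → ⌈·⌉ = 479
j=5: r + 4k = 621.781454… → ⌈·⌉ = 622
j=6: r + 5k = 765.417818… → ⌈·⌉ = 766
j=7: r + 6k = 909.054181… → ⌈·⌉ = 910
j=8: r + 7k = 1052.690545… → ⌈·⌉ = 1053
j=9: r + 8k = 1196.326909… → ⌈·⌉ = 1197
j=10: r + 9k = 1339.963272… → ⌈·⌉ = 1340
j=11: r + 10k = 1483.599636… → ⌈·⌉ = 1484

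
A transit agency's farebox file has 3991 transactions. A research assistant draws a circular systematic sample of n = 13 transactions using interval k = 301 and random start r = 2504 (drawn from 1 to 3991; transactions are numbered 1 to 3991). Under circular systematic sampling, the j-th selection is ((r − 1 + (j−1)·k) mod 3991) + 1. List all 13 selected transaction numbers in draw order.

Selection 1: 2504
Selection 2: 2504 + 301 = 2805
Selection 3: 2805 + 301 = 3106
Selection 4: 3106 + 301 = 3407
Selection 5: 3407 + 301 = 3708
Selection 6: 3708 + 301 = 4009 → 4009 − 3991 = 18
Selection 7: 18 + 301 = 319
Selection 8: 319 + 301 = 620
Selection 9: 620 + 301 = 921
Selection 10: 921 + 301 = 1222
Selection 11: 1222 + 301 = 1523
Selection 12: 1523 + 301 = 1824
Selection 13: 1824 + 301 = 2125

2504, 2805, 3106, 3407, 3708, 18, 319, 620, 921, 1222, 1523, 1824, 2125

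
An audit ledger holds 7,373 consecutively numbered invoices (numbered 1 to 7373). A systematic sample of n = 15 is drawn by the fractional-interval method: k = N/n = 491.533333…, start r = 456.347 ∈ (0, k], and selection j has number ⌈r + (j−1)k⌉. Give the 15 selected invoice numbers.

j=1: r + 0k = 456.347 → ⌈·⌉ = 457
j=2: r + 1k = 947.880333… → ⌈·⌉ = 948
j=3: r + 2k = 1439.413666… → ⌈·⌉ = 1440
j=4: r + 3k = 1930.947 → ⌈·⌉ = 1931
j=5: r + 4k = 2422.480333… → ⌈·⌉ = 2423
j=6: r + 5k = 2914.013666… → ⌈·⌉ = 2915
j=7: r + 6k = 3405.547 → ⌈·⌉ = 3406
j=8: r + 7k = 3897.080333… → ⌈·⌉ = 3898
j=9: r + 8k = 4388.613666… → ⌈·⌉ = 4389
j=10: r + 9k = 4880.147 → ⌈·⌉ = 4881
j=11: r + 10k = 5371.680333… → ⌈·⌉ = 5372
j=12: r + 11k = 5863.213666… → ⌈·⌉ = 5864
j=13: r + 12k = 6354.747 → ⌈·⌉ = 6355
j=14: r + 13k = 6846.280333… → ⌈·⌉ = 6847
j=15: r + 14k = 7337.813666… → ⌈·⌉ = 7338

457, 948, 1440, 1931, 2423, 2915, 3406, 3898, 4389, 4881, 5372, 5864, 6355, 6847, 7338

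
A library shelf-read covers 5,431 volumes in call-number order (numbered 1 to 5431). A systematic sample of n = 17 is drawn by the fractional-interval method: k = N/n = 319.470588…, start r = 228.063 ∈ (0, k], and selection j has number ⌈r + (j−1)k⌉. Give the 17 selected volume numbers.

j=1: r + 0k = 228.063 → ⌈·⌉ = 229
j=2: r + 1k = 547.533588… → ⌈·⌉ = 548
j=3: r + 2k = 867.004176… → ⌈·⌉ = 868
j=4: r + 3k = 1186.474764… → ⌈·⌉ = 1187
j=5: r + 4k = 1505.945352… → ⌈·⌉ = 1506
j=6: r + 5k = 1825.415941… → ⌈·⌉ = 1826
j=7: r + 6k = 2144.886529… → ⌈·⌉ = 2145
j=8: r + 7k = 2464.357117… → ⌈·⌉ = 2465
j=9: r + 8k = 2783.827705… → ⌈·⌉ = 2784
j=10: r + 9k = 3103.298294… → ⌈·⌉ = 3104
j=11: r + 10k = 3422.768882… → ⌈·⌉ = 3423
j=12: r + 11k = 3742.239470… → ⌈·⌉ = 3743
j=13: r + 12k = 4061.710058… → ⌈·⌉ = 4062
j=14: r + 13k = 4381.180647… → ⌈·⌉ = 4382
j=15: r + 14k = 4700.651235… → ⌈·⌉ = 4701
j=16: r + 15k = 5020.121823… → ⌈·⌉ = 5021
j=17: r + 16k = 5339.592411… → ⌈·⌉ = 5340

229, 548, 868, 1187, 1506, 1826, 2145, 2465, 2784, 3104, 3423, 3743, 4062, 4382, 4701, 5021, 5340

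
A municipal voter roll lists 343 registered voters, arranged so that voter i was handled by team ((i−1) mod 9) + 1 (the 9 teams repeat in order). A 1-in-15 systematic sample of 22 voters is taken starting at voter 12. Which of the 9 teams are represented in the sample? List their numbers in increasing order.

Consecutive selections differ by k = 15, so their team numbers differ by 15 mod 9 = 6.
gcd(15, 9) = 3, so the sample visits 9/3 = 3 distinct residues mod 9.
Start 12 is team 3; the teams hit are 3, 6, 9.

3, 6, 9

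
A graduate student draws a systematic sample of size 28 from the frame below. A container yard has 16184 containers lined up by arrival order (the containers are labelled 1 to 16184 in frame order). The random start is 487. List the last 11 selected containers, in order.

k = N/n = 16184/28 = 578
18th selection = 487 + 17×578 = 10313
19th: 10313 + 578 = 10891
20th: 10891 + 578 = 11469
21st: 11469 + 578 = 12047
22nd: 12047 + 578 = 12625
23rd: 12625 + 578 = 13203
24th: 13203 + 578 = 13781
25th: 13781 + 578 = 14359
26th: 14359 + 578 = 14937
27th: 14937 + 578 = 15515
28th: 15515 + 578 = 16093

10313, 10891, 11469, 12047, 12625, 13203, 13781, 14359, 14937, 15515, 16093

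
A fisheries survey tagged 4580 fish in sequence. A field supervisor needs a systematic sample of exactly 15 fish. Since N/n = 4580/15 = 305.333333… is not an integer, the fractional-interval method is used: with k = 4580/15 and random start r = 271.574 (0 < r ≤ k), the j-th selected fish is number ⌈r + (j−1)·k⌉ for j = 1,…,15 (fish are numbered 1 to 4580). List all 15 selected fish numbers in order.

272, 577, 883, 1188, 1493, 1799, 2104, 2409, 2715, 3020, 3325, 3631, 3936, 4241, 4547

j=1: r + 0k = 271.574 → ⌈·⌉ = 272
j=2: r + 1k = 576.907333… → ⌈·⌉ = 577
j=3: r + 2k = 882.240666… → ⌈·⌉ = 883
j=4: r + 3k = 1187.574 → ⌈·⌉ = 1188
j=5: r + 4k = 1492.907333… → ⌈·⌉ = 1493
j=6: r + 5k = 1798.240666… → ⌈·⌉ = 1799
j=7: r + 6k = 2103.574 → ⌈·⌉ = 2104
j=8: r + 7k = 2408.907333… → ⌈·⌉ = 2409
j=9: r + 8k = 2714.240666… → ⌈·⌉ = 2715
j=10: r + 9k = 3019.574 → ⌈·⌉ = 3020
j=11: r + 10k = 3324.907333… → ⌈·⌉ = 3325
j=12: r + 11k = 3630.240666… → ⌈·⌉ = 3631
j=13: r + 12k = 3935.574 → ⌈·⌉ = 3936
j=14: r + 13k = 4240.907333… → ⌈·⌉ = 4241
j=15: r + 14k = 4546.240666… → ⌈·⌉ = 4547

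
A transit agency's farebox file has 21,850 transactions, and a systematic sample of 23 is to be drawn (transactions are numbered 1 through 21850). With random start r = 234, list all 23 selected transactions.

234, 1184, 2134, 3084, 4034, 4984, 5934, 6884, 7834, 8784, 9734, 10684, 11634, 12584, 13534, 14484, 15434, 16384, 17334, 18284, 19234, 20184, 21134

k = N/n = 21850/23 = 950
transaction 1: 234
transaction 2: 234 + 950 = 1184
transaction 3: 1184 + 950 = 2134
transaction 4: 2134 + 950 = 3084
transaction 5: 3084 + 950 = 4034
transaction 6: 4034 + 950 = 4984
transaction 7: 4984 + 950 = 5934
transaction 8: 5934 + 950 = 6884
transaction 9: 6884 + 950 = 7834
transaction 10: 7834 + 950 = 8784
transaction 11: 8784 + 950 = 9734
transaction 12: 9734 + 950 = 10684
transaction 13: 10684 + 950 = 11634
transaction 14: 11634 + 950 = 12584
transaction 15: 12584 + 950 = 13534
transaction 16: 13534 + 950 = 14484
transaction 17: 14484 + 950 = 15434
transaction 18: 15434 + 950 = 16384
transaction 19: 16384 + 950 = 17334
transaction 20: 17334 + 950 = 18284
transaction 21: 18284 + 950 = 19234
transaction 22: 19234 + 950 = 20184
transaction 23: 20184 + 950 = 21134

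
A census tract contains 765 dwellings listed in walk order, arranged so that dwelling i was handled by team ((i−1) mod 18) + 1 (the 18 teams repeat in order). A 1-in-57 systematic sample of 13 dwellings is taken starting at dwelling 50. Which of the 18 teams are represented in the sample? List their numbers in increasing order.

Consecutive selections differ by k = 57, so their team numbers differ by 57 mod 18 = 3.
gcd(57, 18) = 3, so the sample visits 18/3 = 6 distinct residues mod 18.
Start 50 is team 14; the teams hit are 2, 5, 8, 11, 14, 17.

2, 5, 8, 11, 14, 17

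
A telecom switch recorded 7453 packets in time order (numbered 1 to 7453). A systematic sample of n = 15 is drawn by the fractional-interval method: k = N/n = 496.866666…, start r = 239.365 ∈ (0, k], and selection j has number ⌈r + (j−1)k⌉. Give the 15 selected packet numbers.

240, 737, 1234, 1730, 2227, 2724, 3221, 3718, 4215, 4712, 5209, 5705, 6202, 6699, 7196

j=1: r + 0k = 239.365 → ⌈·⌉ = 240
j=2: r + 1k = 736.231666… → ⌈·⌉ = 737
j=3: r + 2k = 1233.098333… → ⌈·⌉ = 1234
j=4: r + 3k = 1729.965 → ⌈·⌉ = 1730
j=5: r + 4k = 2226.831666… → ⌈·⌉ = 2227
j=6: r + 5k = 2723.698333… → ⌈·⌉ = 2724
j=7: r + 6k = 3220.565 → ⌈·⌉ = 3221
j=8: r + 7k = 3717.431666… → ⌈·⌉ = 3718
j=9: r + 8k = 4214.298333… → ⌈·⌉ = 4215
j=10: r + 9k = 4711.165 → ⌈·⌉ = 4712
j=11: r + 10k = 5208.031666… → ⌈·⌉ = 5209
j=12: r + 11k = 5704.898333… → ⌈·⌉ = 5705
j=13: r + 12k = 6201.765 → ⌈·⌉ = 6202
j=14: r + 13k = 6698.631666… → ⌈·⌉ = 6699
j=15: r + 14k = 7195.498333… → ⌈·⌉ = 7196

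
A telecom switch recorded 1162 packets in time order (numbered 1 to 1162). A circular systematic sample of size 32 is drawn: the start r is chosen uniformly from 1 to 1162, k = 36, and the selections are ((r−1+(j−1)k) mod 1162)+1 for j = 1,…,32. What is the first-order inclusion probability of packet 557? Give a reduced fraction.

16/581

For each position j, as r ranges over 1…1162 the j-th selection hits every packet exactly once, so packet 557 is selected for exactly 32 of the 1162 starts.
Inclusion probability = 32/1162 = 16/581.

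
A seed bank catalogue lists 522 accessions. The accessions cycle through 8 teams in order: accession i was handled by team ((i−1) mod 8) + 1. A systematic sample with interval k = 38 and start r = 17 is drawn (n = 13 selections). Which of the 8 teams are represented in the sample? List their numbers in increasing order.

Consecutive selections differ by k = 38, so their team numbers differ by 38 mod 8 = 6.
gcd(38, 8) = 2, so the sample visits 8/2 = 4 distinct residues mod 8.
Start 17 is team 1; the teams hit are 1, 3, 5, 7.

1, 3, 5, 7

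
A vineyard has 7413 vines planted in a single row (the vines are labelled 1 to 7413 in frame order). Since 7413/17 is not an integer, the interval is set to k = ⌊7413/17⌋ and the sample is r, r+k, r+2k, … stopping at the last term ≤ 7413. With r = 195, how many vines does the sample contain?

k = ⌊7413/17⌋ = 436
Achieved size = ⌊(7413 − 195)/436⌋ + 1 = ⌊7218/436⌋ + 1 = 16 + 1 = 17
(last selection: 195 + 16×436 = 7171 ≤ 7413; next would be 7607 > 7413)

17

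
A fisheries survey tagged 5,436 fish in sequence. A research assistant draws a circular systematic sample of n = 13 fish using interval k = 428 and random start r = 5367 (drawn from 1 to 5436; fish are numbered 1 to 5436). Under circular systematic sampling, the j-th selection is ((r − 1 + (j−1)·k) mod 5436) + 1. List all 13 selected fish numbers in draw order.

5367, 359, 787, 1215, 1643, 2071, 2499, 2927, 3355, 3783, 4211, 4639, 5067

Selection 1: 5367
Selection 2: 5367 + 428 = 5795 → 5795 − 5436 = 359
Selection 3: 359 + 428 = 787
Selection 4: 787 + 428 = 1215
Selection 5: 1215 + 428 = 1643
Selection 6: 1643 + 428 = 2071
Selection 7: 2071 + 428 = 2499
Selection 8: 2499 + 428 = 2927
Selection 9: 2927 + 428 = 3355
Selection 10: 3355 + 428 = 3783
Selection 11: 3783 + 428 = 4211
Selection 12: 4211 + 428 = 4639
Selection 13: 4639 + 428 = 5067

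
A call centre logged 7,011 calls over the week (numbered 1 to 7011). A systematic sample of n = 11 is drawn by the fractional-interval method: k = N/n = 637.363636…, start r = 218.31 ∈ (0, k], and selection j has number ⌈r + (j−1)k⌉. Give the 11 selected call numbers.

219, 856, 1494, 2131, 2768, 3406, 4043, 4680, 5318, 5955, 6592

j=1: r + 0k = 218.31 → ⌈·⌉ = 219
j=2: r + 1k = 855.673636… → ⌈·⌉ = 856
j=3: r + 2k = 1493.037272… → ⌈·⌉ = 1494
j=4: r + 3k = 2130.400909… → ⌈·⌉ = 2131
j=5: r + 4k = 2767.764545… → ⌈·⌉ = 2768
j=6: r + 5k = 3405.128181… → ⌈·⌉ = 3406
j=7: r + 6k = 4042.491818… → ⌈·⌉ = 4043
j=8: r + 7k = 4679.855454… → ⌈·⌉ = 4680
j=9: r + 8k = 5317.219090… → ⌈·⌉ = 5318
j=10: r + 9k = 5954.582727… → ⌈·⌉ = 5955
j=11: r + 10k = 6591.946363… → ⌈·⌉ = 6592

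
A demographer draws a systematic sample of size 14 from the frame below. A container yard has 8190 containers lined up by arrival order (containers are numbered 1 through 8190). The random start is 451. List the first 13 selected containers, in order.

k = N/n = 8190/14 = 585
container 1: 451
container 2: 451 + 585 = 1036
container 3: 1036 + 585 = 1621
container 4: 1621 + 585 = 2206
container 5: 2206 + 585 = 2791
container 6: 2791 + 585 = 3376
container 7: 3376 + 585 = 3961
container 8: 3961 + 585 = 4546
container 9: 4546 + 585 = 5131
container 10: 5131 + 585 = 5716
container 11: 5716 + 585 = 6301
container 12: 6301 + 585 = 6886
container 13: 6886 + 585 = 7471

451, 1036, 1621, 2206, 2791, 3376, 3961, 4546, 5131, 5716, 6301, 6886, 7471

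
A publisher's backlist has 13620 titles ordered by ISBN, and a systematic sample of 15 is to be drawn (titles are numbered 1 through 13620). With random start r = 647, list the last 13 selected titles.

2463, 3371, 4279, 5187, 6095, 7003, 7911, 8819, 9727, 10635, 11543, 12451, 13359

k = N/n = 13620/15 = 908
3rd selection = 647 + 2×908 = 2463
4th: 2463 + 908 = 3371
5th: 3371 + 908 = 4279
6th: 4279 + 908 = 5187
7th: 5187 + 908 = 6095
8th: 6095 + 908 = 7003
9th: 7003 + 908 = 7911
10th: 7911 + 908 = 8819
11th: 8819 + 908 = 9727
12th: 9727 + 908 = 10635
13th: 10635 + 908 = 11543
14th: 11543 + 908 = 12451
15th: 12451 + 908 = 13359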